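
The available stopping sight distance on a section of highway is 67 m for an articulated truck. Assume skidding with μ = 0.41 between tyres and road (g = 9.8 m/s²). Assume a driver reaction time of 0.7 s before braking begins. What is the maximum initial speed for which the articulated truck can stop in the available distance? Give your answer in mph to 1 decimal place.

Maximum speed ≈ 46.0 mph

a = μg = 0.41 × 9.8 = 4.018 m/s².
Stopping distance: v·t_r + v²/(2a) = 67 with t_r = 0.7 s and a = 4.018 m/s².
So v² + 5.625 v − 538.41 = 0.
Positive root: v = −a·t_r + √((a·t_r)² + 2a·d) = −2.813 + √(7.913 + 538.41) = 20.5606 m/s.
20.5606 m/s ÷ 0.44704 = 45.993 mph.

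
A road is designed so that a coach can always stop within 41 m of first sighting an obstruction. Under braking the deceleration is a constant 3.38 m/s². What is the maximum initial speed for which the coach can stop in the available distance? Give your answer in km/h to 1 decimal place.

v²/(2a) = d ⇒ v = √(2 × 3.380 × 41) = √277.16 = 16.6481 m/s.
16.6481 m/s × 3.6 = 59.933 km/h.

Maximum speed ≈ 59.9 km/h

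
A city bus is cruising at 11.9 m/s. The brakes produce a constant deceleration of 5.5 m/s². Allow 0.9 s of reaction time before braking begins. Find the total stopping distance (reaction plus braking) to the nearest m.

Total stopping distance ≈ 24 m

Reaction distance = v·t_r = 11.9000 × 0.9 = 10.710 m.
Braking distance = v²/(2a) = 11.9000² / (2 × 5.500) = 141.610 / 11.000 = 12.874 m.
Total = 10.710 + 12.874 = 23.584 m.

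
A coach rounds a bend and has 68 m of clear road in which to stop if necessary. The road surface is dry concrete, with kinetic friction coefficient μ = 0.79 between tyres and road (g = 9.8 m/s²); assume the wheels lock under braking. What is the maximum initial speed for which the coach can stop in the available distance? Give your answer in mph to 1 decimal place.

Maximum speed ≈ 72.6 mph

a = μg = 0.79 × 9.8 = 7.742 m/s².
v²/(2a) = d ⇒ v = √(2 × 7.742 × 68) = √1052.91 = 32.4486 m/s.
32.4486 m/s ÷ 0.44704 = 72.585 mph.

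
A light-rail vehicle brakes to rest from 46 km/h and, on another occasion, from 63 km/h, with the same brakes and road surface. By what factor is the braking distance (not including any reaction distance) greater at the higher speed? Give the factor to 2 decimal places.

Braking distance d = v²/(2a), so with a fixed, d ∝ v².
Factor = (63/46)² = 1.3696² = 1.8758.

Factor ≈ 1.88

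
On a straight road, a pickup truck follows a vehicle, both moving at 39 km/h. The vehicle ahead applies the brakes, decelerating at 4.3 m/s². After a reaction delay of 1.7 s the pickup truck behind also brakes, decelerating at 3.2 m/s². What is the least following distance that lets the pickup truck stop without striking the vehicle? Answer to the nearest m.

Minimum gap ≈ 23 m

39 km/h ÷ 3.6 = 10.8333 m/s.
Leader travels v²/(2a_L) = 117.360 / 8.600 = 13.647 m before stopping.
Follower covers v·t_r = 10.8333 × 1.7 = 18.417 m while reacting, then v²/(2a_F) = 117.360 / 6.400 = 18.337 m while braking, for a total of 18.417 + 18.337 = 36.754 m.
Since a_F ≤ a_L and the follower starts braking later, the follower is never slower than the leader, so the closest approach is when both have stopped.
Minimum gap = 36.754 − 13.647 = 23.107 m.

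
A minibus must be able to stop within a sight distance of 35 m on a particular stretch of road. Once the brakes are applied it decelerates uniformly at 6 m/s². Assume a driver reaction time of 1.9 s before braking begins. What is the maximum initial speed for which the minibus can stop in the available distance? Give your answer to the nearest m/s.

Stopping distance: v·t_r + v²/(2a) = 35 with t_r = 1.9 s and a = 6.000 m/s².
So v² + 22.800 v − 420.00 = 0.
Positive root: v = −a·t_r + √((a·t_r)² + 2a·d) = −11.400 + √(129.960 + 420.00) = 12.0512 m/s.

Maximum speed ≈ 12 m/s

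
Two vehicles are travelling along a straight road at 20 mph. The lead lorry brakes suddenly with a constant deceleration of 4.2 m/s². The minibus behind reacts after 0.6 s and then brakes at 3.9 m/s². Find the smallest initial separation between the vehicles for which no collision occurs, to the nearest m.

Minimum gap ≈ 6 m

20 mph × 0.44704 = 8.9408 m/s.
Leader travels v²/(2a_L) = 79.938 / 8.400 = 9.516 m before stopping.
Follower covers v·t_r = 8.9408 × 0.6 = 5.364 m while reacting, then v²/(2a_F) = 79.938 / 7.800 = 10.248 m while braking, for a total of 5.364 + 10.248 = 15.612 m.
Since a_F ≤ a_L and the follower starts braking later, the follower is never slower than the leader, so the closest approach is when both have stopped.
Minimum gap = 15.612 − 9.516 = 6.096 m.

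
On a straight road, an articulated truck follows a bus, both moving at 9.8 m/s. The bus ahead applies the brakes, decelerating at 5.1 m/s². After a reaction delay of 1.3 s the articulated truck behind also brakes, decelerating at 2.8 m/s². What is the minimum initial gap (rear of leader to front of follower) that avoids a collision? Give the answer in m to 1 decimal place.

Minimum gap ≈ 20.5 m

Leader travels v²/(2a_L) = 96.040 / 10.200 = 9.416 m before stopping.
Follower covers v·t_r = 9.8000 × 1.3 = 12.740 m while reacting, then v²/(2a_F) = 96.040 / 5.600 = 17.150 m while braking, for a total of 12.740 + 17.150 = 29.890 m.
Since a_F ≤ a_L and the follower starts braking later, the follower is never slower than the leader, so the closest approach is when both have stopped.
Minimum gap = 29.890 − 9.416 = 20.474 m.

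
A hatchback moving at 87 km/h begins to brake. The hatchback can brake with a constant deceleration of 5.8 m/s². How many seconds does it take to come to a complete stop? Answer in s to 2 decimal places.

87 km/h ÷ 3.6 = 24.1667 m/s.
Braking time = v/a = 24.1667 / 5.800 = 4.167 s.

Braking time ≈ 4.17 s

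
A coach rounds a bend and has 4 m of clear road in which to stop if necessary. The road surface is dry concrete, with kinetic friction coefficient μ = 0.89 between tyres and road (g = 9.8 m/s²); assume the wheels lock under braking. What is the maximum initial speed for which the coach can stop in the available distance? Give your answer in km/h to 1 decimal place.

Maximum speed ≈ 30.1 km/h

a = μg = 0.89 × 9.8 = 8.722 m/s².
v²/(2a) = d ⇒ v = √(2 × 8.722 × 4) = √69.78 = 8.3534 m/s.
8.3534 m/s × 3.6 = 30.072 km/h.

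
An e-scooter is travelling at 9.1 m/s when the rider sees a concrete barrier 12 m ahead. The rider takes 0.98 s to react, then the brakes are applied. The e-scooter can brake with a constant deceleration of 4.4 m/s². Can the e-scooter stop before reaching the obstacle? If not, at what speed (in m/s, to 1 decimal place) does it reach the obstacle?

Reaction distance = 9.1000 × 0.98 = 8.918 m.
Braking distance needed to stop: v²/(2a) = 82.810 / 8.800 = 9.410 m, so total needed = 8.918 + 9.410 = 18.328 m > 12 m — it cannot stop.
Distance remaining when braking begins: 12 − 8.918 = 3.082 m.
v² = v₀² − 2a·d = 82.810 − 2 × 4.400 × 3.082 = 55.688 m²/s².
v = √55.688 = 7.462 m/s.

No — it strikes the obstacle at 7.5 m/s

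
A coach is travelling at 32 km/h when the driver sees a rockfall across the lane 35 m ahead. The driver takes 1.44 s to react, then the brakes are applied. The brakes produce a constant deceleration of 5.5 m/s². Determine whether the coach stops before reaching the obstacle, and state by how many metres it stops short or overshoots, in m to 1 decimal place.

32 km/h ÷ 3.6 = 8.8889 m/s.
Reaction distance = 8.8889 × 1.44 = 12.800 m.
Braking distance = v²/(2a) = 79.013 / 11.000 = 7.183 m.
Total stopping distance = 12.800 + 7.183 = 19.983 m, vs 35 m available — it stops with 35 − 19.983 = 15.017 m to spare.

Yes — it stops 15.0 m short of the obstacle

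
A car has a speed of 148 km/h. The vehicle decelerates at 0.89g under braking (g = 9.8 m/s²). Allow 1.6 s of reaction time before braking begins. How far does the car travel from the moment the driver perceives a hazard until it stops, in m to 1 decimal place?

148 km/h ÷ 3.6 = 41.1111 m/s.
a = 0.89 × 9.8 = 8.722 m/s².
Reaction distance = v·t_r = 41.1111 × 1.6 = 65.778 m.
Braking distance = v²/(2a) = 41.1111² / (2 × 8.722) = 1690.123 / 17.444 = 96.889 m.
Total = 65.778 + 96.889 = 162.667 m.

Total stopping distance ≈ 162.7 m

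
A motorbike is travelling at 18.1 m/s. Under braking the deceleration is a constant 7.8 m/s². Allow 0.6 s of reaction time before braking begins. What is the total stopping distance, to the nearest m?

Reaction distance = v·t_r = 18.1000 × 0.6 = 10.860 m.
Braking distance = v²/(2a) = 18.1000² / (2 × 7.800) = 327.610 / 15.600 = 21.001 m.
Total = 10.860 + 21.001 = 31.861 m.

Total stopping distance ≈ 32 m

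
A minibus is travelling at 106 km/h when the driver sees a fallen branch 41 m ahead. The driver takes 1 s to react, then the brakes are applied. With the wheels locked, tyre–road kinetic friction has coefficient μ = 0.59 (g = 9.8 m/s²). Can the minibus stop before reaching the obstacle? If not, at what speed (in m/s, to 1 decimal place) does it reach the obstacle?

106 km/h ÷ 3.6 = 29.4444 m/s.
a = μg = 0.59 × 9.8 = 5.782 m/s².
Reaction distance = 29.4444 × 1 = 29.444 m.
Braking distance needed to stop: v²/(2a) = 866.973 / 11.564 = 74.972 m, so total needed = 29.444 + 74.972 = 104.416 m > 41 m — it cannot stop.
Distance remaining when braking begins: 41 − 29.444 = 11.556 m.
v² = v₀² − 2a·d = 866.973 − 2 × 5.782 × 11.556 = 733.339 m²/s².
v = √733.339 = 27.080 m/s.

No — it strikes the obstacle at 27.1 m/s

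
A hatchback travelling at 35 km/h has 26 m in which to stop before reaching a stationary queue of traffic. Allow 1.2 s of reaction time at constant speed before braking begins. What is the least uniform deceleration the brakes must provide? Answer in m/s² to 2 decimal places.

Required deceleration ≈ 3.30 m/s²

35 km/h ÷ 3.6 = 9.7222 m/s.
Distance covered during reaction = 9.7222 × 1.2 = 11.667 m.
Distance available for braking: 26 − 11.667 = 14.333 m.
v² = 2a·d ⇒ a = v²/(2d) = 9.7222² / (2 × 14.333) = 94.521 / 28.666 = 3.2973 m/s².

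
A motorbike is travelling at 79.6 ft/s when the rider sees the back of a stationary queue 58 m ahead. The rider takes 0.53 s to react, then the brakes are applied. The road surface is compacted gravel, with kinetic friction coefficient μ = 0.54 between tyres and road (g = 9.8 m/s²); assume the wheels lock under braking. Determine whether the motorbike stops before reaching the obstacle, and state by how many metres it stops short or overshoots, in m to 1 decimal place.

No — it overshoots by 10.5 m

79.6 ft/s × 0.3048 = 24.2621 m/s.
a = μg = 0.54 × 9.8 = 5.292 m/s².
Reaction distance = 24.2621 × 0.53 = 12.859 m.
Braking distance = v²/(2a) = 588.649 / 10.584 = 55.617 m.
Total stopping distance = 12.859 + 55.617 = 68.476 m, vs 58 m available — it cannot stop in time and overshoots by 68.476 − 58 = 10.476 m.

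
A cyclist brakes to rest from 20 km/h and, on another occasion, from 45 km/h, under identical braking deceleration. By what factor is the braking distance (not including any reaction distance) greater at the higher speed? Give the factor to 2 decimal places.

Factor ≈ 5.06

Braking distance d = v²/(2a), so with a fixed, d ∝ v².
Factor = (45/20)² = 2.2500² = 5.0625.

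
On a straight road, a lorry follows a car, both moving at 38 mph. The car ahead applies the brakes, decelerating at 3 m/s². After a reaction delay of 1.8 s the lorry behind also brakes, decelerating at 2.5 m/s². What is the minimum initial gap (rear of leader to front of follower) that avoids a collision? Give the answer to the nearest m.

Minimum gap ≈ 40 m

38 mph × 0.44704 = 16.9875 m/s.
Leader travels v²/(2a_L) = 288.575 / 6.000 = 48.096 m before stopping.
Follower covers v·t_r = 16.9875 × 1.8 = 30.578 m while reacting, then v²/(2a_F) = 288.575 / 5.000 = 57.715 m while braking, for a total of 30.578 + 57.715 = 88.293 m.
Since a_F ≤ a_L and the follower starts braking later, the follower is never slower than the leader, so the closest approach is when both have stopped.
Minimum gap = 88.293 − 48.096 = 40.197 m.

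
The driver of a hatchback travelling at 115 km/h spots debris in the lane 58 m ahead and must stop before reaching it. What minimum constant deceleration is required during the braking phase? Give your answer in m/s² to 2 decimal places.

115 km/h ÷ 3.6 = 31.9444 m/s.
v² = 2a·d ⇒ a = v²/(2d) = 31.9444² / (2 × 58.000) = 1020.445 / 116.000 = 8.7969 m/s².

Required deceleration ≈ 8.80 m/s²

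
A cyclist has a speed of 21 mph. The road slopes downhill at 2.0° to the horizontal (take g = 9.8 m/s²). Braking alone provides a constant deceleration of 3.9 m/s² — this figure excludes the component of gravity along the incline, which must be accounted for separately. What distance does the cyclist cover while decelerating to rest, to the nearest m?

21 mph × 0.44704 = 9.3878 m/s.
Gravity along the downhill slope reduces the braking deceleration: a_eff = 3.900 − 9.8·sin 2.0° = 3.900 − 0.342 = 3.558 m/s².
Braking distance = v²/(2a) = 9.3878² / (2 × 3.558) = 88.131 / 7.116 = 12.385 m.

Braking distance ≈ 12 m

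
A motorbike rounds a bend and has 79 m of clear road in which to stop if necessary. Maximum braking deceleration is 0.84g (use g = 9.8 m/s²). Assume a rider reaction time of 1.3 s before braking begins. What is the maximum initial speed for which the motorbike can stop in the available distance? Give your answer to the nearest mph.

a = 0.84 × 9.8 = 8.232 m/s².
Stopping distance: v·t_r + v²/(2a) = 79 with t_r = 1.3 s and a = 8.232 m/s².
So v² + 21.403 v − 1300.66 = 0.
Positive root: v = −a·t_r + √((a·t_r)² + 2a·d) = −10.702 + √(114.533 + 1300.66) = 26.9171 m/s.
26.9171 m/s ÷ 0.44704 = 60.212 mph.

Maximum speed ≈ 60 mph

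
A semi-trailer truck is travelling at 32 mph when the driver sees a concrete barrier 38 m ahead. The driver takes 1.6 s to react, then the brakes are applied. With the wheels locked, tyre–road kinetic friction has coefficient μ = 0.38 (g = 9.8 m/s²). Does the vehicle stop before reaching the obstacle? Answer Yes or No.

No

32 mph × 0.44704 = 14.3053 m/s.
a = μg = 0.38 × 9.8 = 3.724 m/s².
Reaction distance = 14.3053 × 1.6 = 22.888 m.
Braking distance = v²/(2a) = 204.642 / 7.448 = 27.476 m.
Total stopping distance = 22.888 + 27.476 = 50.364 m, vs 38 m available — it cannot stop in time and overshoots by 50.364 − 38 = 12.364 m.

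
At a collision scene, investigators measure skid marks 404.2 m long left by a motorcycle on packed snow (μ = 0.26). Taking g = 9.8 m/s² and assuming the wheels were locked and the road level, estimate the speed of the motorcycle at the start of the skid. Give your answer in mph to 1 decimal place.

Deceleration a = μg = 0.26 × 9.8 = 2.548 m/s².
v = √(2a·d) = √(2 × 2.548 × 404.2) = √2059.803 = 45.3851 m/s.
= 45.3851 ÷ 0.44704 = 101.524 mph.

Initial speed ≈ 101.5 mph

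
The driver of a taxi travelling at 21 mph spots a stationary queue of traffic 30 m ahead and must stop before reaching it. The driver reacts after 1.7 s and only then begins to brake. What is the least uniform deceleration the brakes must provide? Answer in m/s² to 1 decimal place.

21 mph × 0.44704 = 9.3878 m/s.
Distance covered during reaction = 9.3878 × 1.7 = 15.959 m.
Distance available for braking: 30 − 15.959 = 14.041 m.
v² = 2a·d ⇒ a = v²/(2d) = 9.3878² / (2 × 14.041) = 88.131 / 28.082 = 3.1383 m/s².

Required deceleration ≈ 3.1 m/s²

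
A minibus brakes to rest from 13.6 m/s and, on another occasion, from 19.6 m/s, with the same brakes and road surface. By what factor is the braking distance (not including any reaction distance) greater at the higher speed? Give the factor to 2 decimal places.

Braking distance d = v²/(2a), so with a fixed, d ∝ v².
Factor = (19.6/13.6)² = 1.4412² = 2.0771.

Factor ≈ 2.08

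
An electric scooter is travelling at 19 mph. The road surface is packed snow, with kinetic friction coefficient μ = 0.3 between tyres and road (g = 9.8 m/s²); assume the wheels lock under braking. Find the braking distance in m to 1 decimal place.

Braking distance ≈ 12.3 m

19 mph × 0.44704 = 8.4938 m/s.
a = μg = 0.3 × 9.8 = 2.940 m/s².
Braking distance = v²/(2a) = 8.4938² / (2 × 2.940) = 72.145 / 5.880 = 12.270 m.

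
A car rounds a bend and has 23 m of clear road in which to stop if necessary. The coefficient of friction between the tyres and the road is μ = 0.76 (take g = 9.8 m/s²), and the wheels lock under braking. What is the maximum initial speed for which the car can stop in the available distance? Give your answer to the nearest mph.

Maximum speed ≈ 41 mph

a = μg = 0.76 × 9.8 = 7.448 m/s².
v²/(2a) = d ⇒ v = √(2 × 7.448 × 23) = √342.61 = 18.5097 m/s.
18.5097 m/s ÷ 0.44704 = 41.405 mph.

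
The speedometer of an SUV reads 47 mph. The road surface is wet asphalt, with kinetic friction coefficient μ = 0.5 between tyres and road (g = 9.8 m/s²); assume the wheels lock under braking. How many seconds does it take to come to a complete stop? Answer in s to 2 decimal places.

Braking time ≈ 4.29 s

47 mph × 0.44704 = 21.0109 m/s.
a = μg = 0.5 × 9.8 = 4.900 m/s².
Braking time = v/a = 21.0109 / 4.900 = 4.288 s.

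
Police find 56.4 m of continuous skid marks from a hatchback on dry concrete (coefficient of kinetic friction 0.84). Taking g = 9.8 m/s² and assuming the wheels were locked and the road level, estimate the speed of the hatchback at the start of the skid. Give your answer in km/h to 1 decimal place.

Initial speed ≈ 109.7 km/h

Deceleration a = μg = 0.84 × 9.8 = 8.232 m/s².
v = √(2a·d) = √(2 × 8.232 × 56.4) = √928.570 = 30.4724 m/s.
= 30.4724 × 3.6 = 109.701 km/h.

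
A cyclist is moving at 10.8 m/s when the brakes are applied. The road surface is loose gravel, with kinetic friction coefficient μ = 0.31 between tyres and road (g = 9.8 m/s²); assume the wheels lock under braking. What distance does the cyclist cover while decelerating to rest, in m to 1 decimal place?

Braking distance ≈ 19.2 m

a = μg = 0.31 × 9.8 = 3.038 m/s².
Braking distance = v²/(2a) = 10.8000² / (2 × 3.038) = 116.640 / 6.076 = 19.197 m.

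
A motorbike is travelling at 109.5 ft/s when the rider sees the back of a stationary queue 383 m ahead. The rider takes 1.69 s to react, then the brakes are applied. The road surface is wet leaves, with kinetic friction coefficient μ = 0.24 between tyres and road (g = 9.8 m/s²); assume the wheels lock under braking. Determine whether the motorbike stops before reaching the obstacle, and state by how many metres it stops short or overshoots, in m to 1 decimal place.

109.5 ft/s × 0.3048 = 33.3756 m/s.
a = μg = 0.24 × 9.8 = 2.352 m/s².
Reaction distance = 33.3756 × 1.69 = 56.405 m.
Braking distance = v²/(2a) = 1113.931 / 4.704 = 236.805 m.
Total stopping distance = 56.405 + 236.805 = 293.210 m, vs 383 m available — it stops with 383 − 293.210 = 89.790 m to spare.

Yes — it stops 89.8 m short of the obstacle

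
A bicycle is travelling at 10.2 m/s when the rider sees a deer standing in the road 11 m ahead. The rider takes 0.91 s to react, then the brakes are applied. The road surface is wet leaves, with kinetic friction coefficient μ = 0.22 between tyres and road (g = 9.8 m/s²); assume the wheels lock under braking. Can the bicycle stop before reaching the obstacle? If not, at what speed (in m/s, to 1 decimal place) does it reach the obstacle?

a = μg = 0.22 × 9.8 = 2.156 m/s².
Reaction distance = 10.2000 × 0.91 = 9.282 m.
Braking distance needed to stop: v²/(2a) = 104.040 / 4.312 = 24.128 m, so total needed = 9.282 + 24.128 = 33.410 m > 11 m — it cannot stop.
Distance remaining when braking begins: 11 − 9.282 = 1.718 m.
v² = v₀² − 2a·d = 104.040 − 2 × 2.156 × 1.718 = 96.632 m²/s².
v = √96.632 = 9.830 m/s.

No — it strikes the obstacle at 9.8 m/s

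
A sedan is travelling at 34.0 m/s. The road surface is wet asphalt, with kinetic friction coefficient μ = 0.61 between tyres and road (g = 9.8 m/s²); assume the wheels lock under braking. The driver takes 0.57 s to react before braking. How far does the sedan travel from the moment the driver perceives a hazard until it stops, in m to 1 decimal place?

a = μg = 0.61 × 9.8 = 5.978 m/s².
Reaction distance = v·t_r = 34.0000 × 0.57 = 19.380 m.
Braking distance = v²/(2a) = 34.0000² / (2 × 5.978) = 1156.000 / 11.956 = 96.688 m.
Total = 19.380 + 96.688 = 116.068 m.

Total stopping distance ≈ 116.1 m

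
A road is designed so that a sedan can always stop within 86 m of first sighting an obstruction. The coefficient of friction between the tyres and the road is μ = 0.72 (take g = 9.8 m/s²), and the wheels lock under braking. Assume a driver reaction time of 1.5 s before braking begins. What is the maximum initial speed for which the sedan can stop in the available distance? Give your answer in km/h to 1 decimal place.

a = μg = 0.72 × 9.8 = 7.056 m/s².
Stopping distance: v·t_r + v²/(2a) = 86 with t_r = 1.5 s and a = 7.056 m/s².
So v² + 21.168 v − 1213.63 = 0.
Positive root: v = −a·t_r + √((a·t_r)² + 2a·d) = −10.584 + √(112.021 + 1213.63) = 25.8255 m/s.
25.8255 m/s × 3.6 = 92.972 km/h.

Maximum speed ≈ 93.0 km/h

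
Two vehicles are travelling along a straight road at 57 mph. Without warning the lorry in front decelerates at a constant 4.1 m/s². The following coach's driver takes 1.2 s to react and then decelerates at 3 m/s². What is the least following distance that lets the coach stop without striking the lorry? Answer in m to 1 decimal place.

Minimum gap ≈ 59.6 m

57 mph × 0.44704 = 25.4813 m/s.
Leader travels v²/(2a_L) = 649.297 / 8.200 = 79.183 m before stopping.
Follower covers v·t_r = 25.4813 × 1.2 = 30.578 m while reacting, then v²/(2a_F) = 649.297 / 6.000 = 108.216 m while braking, for a total of 30.578 + 108.216 = 138.794 m.
Since a_F ≤ a_L and the follower starts braking later, the follower is never slower than the leader, so the closest approach is when both have stopped.
Minimum gap = 138.794 − 79.183 = 59.611 m.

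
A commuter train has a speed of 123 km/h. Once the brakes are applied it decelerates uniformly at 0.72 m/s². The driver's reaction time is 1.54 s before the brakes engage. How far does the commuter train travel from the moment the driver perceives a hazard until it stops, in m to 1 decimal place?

Total stopping distance ≈ 863.3 m

123 km/h ÷ 3.6 = 34.1667 m/s.
Reaction distance = v·t_r = 34.1667 × 1.54 = 52.617 m.
Braking distance = v²/(2a) = 34.1667² / (2 × 0.720) = 1167.363 / 1.440 = 810.669 m.
Total = 52.617 + 810.669 = 863.286 m.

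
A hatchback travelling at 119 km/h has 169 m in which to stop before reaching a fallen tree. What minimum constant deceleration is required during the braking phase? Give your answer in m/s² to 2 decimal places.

Required deceleration ≈ 3.23 m/s²

119 km/h ÷ 3.6 = 33.0556 m/s.
v² = 2a·d ⇒ a = v²/(2d) = 33.0556² / (2 × 169.000) = 1092.673 / 338.000 = 3.2328 m/s².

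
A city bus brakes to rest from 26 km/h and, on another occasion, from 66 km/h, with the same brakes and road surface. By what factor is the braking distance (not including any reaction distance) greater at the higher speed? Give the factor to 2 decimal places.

Braking distance d = v²/(2a), so with a fixed, d ∝ v².
Factor = (66/26)² = 2.5385² = 6.4440.

Factor ≈ 6.44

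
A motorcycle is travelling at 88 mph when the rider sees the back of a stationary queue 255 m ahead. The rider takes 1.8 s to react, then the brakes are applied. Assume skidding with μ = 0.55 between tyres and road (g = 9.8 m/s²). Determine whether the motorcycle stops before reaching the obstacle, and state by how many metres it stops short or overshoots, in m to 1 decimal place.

Yes — it stops 40.6 m short of the obstacle

88 mph × 0.44704 = 39.3395 m/s.
a = μg = 0.55 × 9.8 = 5.390 m/s².
Reaction distance = 39.3395 × 1.8 = 70.811 m.
Braking distance = v²/(2a) = 1547.596 / 10.780 = 143.562 m.
Total stopping distance = 70.811 + 143.562 = 214.373 m, vs 255 m available — it stops with 255 − 214.373 = 40.627 m to spare.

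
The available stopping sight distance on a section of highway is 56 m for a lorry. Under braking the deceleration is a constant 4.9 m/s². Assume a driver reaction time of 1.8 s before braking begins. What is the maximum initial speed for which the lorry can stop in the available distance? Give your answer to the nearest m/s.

Stopping distance: v·t_r + v²/(2a) = 56 with t_r = 1.8 s and a = 4.900 m/s².
So v² + 17.640 v − 548.80 = 0.
Positive root: v = −a·t_r + √((a·t_r)² + 2a·d) = −8.820 + √(77.792 + 548.80) = 16.2118 m/s.

Maximum speed ≈ 16 m/s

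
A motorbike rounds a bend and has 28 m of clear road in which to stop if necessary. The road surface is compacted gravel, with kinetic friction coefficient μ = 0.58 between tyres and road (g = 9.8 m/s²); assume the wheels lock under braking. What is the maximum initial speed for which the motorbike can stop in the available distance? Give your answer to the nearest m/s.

Maximum speed ≈ 18 m/s

a = μg = 0.58 × 9.8 = 5.684 m/s².
v²/(2a) = d ⇒ v = √(2 × 5.684 × 28) = √318.30 = 17.8410 m/s.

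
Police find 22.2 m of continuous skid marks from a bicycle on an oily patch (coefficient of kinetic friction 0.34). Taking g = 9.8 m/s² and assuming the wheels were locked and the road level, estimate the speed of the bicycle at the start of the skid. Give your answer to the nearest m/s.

Initial speed ≈ 12 m/s

Deceleration a = μg = 0.34 × 9.8 = 3.332 m/s².
v = √(2a·d) = √(2 × 3.332 × 22.2) = √147.941 = 12.1631 m/s.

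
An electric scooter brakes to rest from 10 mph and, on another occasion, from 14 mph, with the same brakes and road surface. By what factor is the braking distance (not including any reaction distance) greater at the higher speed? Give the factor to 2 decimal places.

Braking distance d = v²/(2a), so with a fixed, d ∝ v².
Factor = (14/10)² = 1.4000² = 1.9600.

Factor ≈ 1.96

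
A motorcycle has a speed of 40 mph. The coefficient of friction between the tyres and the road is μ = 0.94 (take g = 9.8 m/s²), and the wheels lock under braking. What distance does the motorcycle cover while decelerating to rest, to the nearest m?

Braking distance ≈ 17 m

40 mph × 0.44704 = 17.8816 m/s.
a = μg = 0.94 × 9.8 = 9.212 m/s².
Braking distance = v²/(2a) = 17.8816² / (2 × 9.212) = 319.752 / 18.424 = 17.355 m.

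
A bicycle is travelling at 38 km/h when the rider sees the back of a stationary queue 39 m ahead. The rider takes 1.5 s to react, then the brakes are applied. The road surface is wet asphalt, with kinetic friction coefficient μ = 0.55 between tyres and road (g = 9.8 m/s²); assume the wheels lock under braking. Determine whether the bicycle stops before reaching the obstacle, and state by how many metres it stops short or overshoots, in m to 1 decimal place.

Yes — it stops 12.8 m short of the obstacle

38 km/h ÷ 3.6 = 10.5556 m/s.
a = μg = 0.55 × 9.8 = 5.390 m/s².
Reaction distance = 10.5556 × 1.5 = 15.833 m.
Braking distance = v²/(2a) = 111.421 / 10.780 = 10.336 m.
Total stopping distance = 15.833 + 10.336 = 26.169 m, vs 39 m available — it stops with 39 − 26.169 = 12.831 m to spare.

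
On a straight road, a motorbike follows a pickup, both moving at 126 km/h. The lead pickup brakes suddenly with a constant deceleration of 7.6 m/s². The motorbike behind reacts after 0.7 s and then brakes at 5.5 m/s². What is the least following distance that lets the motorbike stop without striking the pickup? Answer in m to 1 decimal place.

126 km/h ÷ 3.6 = 35.0000 m/s.
Leader travels v²/(2a_L) = 1225.000 / 15.200 = 80.592 m before stopping.
Follower covers v·t_r = 35.0000 × 0.7 = 24.500 m while reacting, then v²/(2a_F) = 1225.000 / 11.000 = 111.364 m while braking, for a total of 24.500 + 111.364 = 135.864 m.
Since a_F ≤ a_L and the follower starts braking later, the follower is never slower than the leader, so the closest approach is when both have stopped.
Minimum gap = 135.864 − 80.592 = 55.272 m.

Minimum gap ≈ 55.3 m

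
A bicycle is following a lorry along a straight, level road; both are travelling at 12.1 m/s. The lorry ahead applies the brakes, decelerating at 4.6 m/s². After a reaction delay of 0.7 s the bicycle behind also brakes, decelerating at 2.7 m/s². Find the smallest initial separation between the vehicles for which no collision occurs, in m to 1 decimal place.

Minimum gap ≈ 19.7 m

Leader travels v²/(2a_L) = 146.410 / 9.200 = 15.914 m before stopping.
Follower covers v·t_r = 12.1000 × 0.7 = 8.470 m while reacting, then v²/(2a_F) = 146.410 / 5.400 = 27.113 m while braking, for a total of 8.470 + 27.113 = 35.583 m.
Since a_F ≤ a_L and the follower starts braking later, the follower is never slower than the leader, so the closest approach is when both have stopped.
Minimum gap = 35.583 − 15.914 = 19.669 m.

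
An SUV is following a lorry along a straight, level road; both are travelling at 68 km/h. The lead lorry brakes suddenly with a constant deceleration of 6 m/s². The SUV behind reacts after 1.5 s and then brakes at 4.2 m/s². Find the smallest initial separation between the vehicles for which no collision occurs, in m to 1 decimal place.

Minimum gap ≈ 41.1 m

68 km/h ÷ 3.6 = 18.8889 m/s.
Leader travels v²/(2a_L) = 356.791 / 12.000 = 29.733 m before stopping.
Follower covers v·t_r = 18.8889 × 1.5 = 28.333 m while reacting, then v²/(2a_F) = 356.791 / 8.400 = 42.475 m while braking, for a total of 28.333 + 42.475 = 70.808 m.
Since a_F ≤ a_L and the follower starts braking later, the follower is never slower than the leader, so the closest approach is when both have stopped.
Minimum gap = 70.808 − 29.733 = 41.075 m.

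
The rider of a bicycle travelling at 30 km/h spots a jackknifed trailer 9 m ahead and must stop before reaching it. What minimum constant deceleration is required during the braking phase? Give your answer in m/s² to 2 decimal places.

Required deceleration ≈ 3.86 m/s²

30 km/h ÷ 3.6 = 8.3333 m/s.
v² = 2a·d ⇒ a = v²/(2d) = 8.3333² / (2 × 9.000) = 69.444 / 18.000 = 3.8580 m/s².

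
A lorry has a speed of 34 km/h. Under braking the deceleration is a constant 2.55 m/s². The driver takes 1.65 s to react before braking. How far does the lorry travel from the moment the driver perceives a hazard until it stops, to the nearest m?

Total stopping distance ≈ 33 m

34 km/h ÷ 3.6 = 9.4444 m/s.
Reaction distance = v·t_r = 9.4444 × 1.65 = 15.583 m.
Braking distance = v²/(2a) = 9.4444² / (2 × 2.550) = 89.197 / 5.100 = 17.490 m.
Total = 15.583 + 17.490 = 33.073 m.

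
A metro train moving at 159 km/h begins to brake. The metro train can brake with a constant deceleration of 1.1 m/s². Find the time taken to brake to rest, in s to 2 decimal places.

159 km/h ÷ 3.6 = 44.1667 m/s.
Braking time = v/a = 44.1667 / 1.100 = 40.152 s.

Braking time ≈ 40.15 s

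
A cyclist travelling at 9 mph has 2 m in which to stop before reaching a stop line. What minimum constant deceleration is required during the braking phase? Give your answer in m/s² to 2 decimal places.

Required deceleration ≈ 4.05 m/s²

9 mph × 0.44704 = 4.0234 m/s.
v² = 2a·d ⇒ a = v²/(2d) = 4.0234² / (2 × 2.000) = 16.188 / 4.000 = 4.0470 m/s².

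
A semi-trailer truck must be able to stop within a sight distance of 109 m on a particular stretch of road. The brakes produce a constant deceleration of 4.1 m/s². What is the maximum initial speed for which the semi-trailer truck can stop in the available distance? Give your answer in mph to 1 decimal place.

v²/(2a) = d ⇒ v = √(2 × 4.100 × 109) = √893.80 = 29.8965 m/s.
29.8965 m/s ÷ 0.44704 = 66.877 mph.

Maximum speed ≈ 66.9 mph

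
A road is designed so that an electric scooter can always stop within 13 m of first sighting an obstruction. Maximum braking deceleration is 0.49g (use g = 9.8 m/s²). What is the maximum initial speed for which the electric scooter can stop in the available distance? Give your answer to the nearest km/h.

Maximum speed ≈ 40 km/h

a = 0.49 × 9.8 = 4.802 m/s².
v²/(2a) = d ⇒ v = √(2 × 4.802 × 13) = √124.85 = 11.1736 m/s.
11.1736 m/s × 3.6 = 40.225 km/h.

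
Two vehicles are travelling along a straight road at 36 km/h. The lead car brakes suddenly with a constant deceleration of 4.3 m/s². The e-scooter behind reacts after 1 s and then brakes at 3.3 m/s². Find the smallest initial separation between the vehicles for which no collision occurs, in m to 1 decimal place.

Minimum gap ≈ 13.5 m

36 km/h ÷ 3.6 = 10.0000 m/s.
Leader travels v²/(2a_L) = 100.000 / 8.600 = 11.628 m before stopping.
Follower covers v·t_r = 10.0000 × 1 = 10.000 m while reacting, then v²/(2a_F) = 100.000 / 6.600 = 15.152 m while braking, for a total of 10.000 + 15.152 = 25.152 m.
Since a_F ≤ a_L and the follower starts braking later, the follower is never slower than the leader, so the closest approach is when both have stopped.
Minimum gap = 25.152 − 11.628 = 13.524 m.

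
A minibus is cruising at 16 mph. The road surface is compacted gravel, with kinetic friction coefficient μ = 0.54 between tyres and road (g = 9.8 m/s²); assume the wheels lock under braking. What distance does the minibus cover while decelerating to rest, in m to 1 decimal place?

Braking distance ≈ 4.8 m

16 mph × 0.44704 = 7.1526 m/s.
a = μg = 0.54 × 9.8 = 5.292 m/s².
Braking distance = v²/(2a) = 7.1526² / (2 × 5.292) = 51.160 / 10.584 = 4.834 m.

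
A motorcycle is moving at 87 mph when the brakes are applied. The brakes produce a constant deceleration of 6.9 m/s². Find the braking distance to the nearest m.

Braking distance ≈ 110 m

87 mph × 0.44704 = 38.8925 m/s.
Braking distance = v²/(2a) = 38.8925² / (2 × 6.900) = 1512.627 / 13.800 = 109.611 m.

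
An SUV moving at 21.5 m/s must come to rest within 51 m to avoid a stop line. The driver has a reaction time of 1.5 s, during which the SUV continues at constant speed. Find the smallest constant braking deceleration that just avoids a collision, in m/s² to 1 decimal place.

Distance covered during reaction = 21.5000 × 1.5 = 32.250 m.
Distance available for braking: 51 − 32.250 = 18.750 m.
v² = 2a·d ⇒ a = v²/(2d) = 21.5000² / (2 × 18.750) = 462.250 / 37.500 = 12.3267 m/s².

Required deceleration ≈ 12.3 m/s²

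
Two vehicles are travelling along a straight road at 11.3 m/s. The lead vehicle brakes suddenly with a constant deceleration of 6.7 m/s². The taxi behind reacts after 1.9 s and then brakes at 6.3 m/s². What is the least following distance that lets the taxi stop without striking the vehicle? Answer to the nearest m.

Minimum gap ≈ 22 m

Leader travels v²/(2a_L) = 127.690 / 13.400 = 9.529 m before stopping.
Follower covers v·t_r = 11.3000 × 1.9 = 21.470 m while reacting, then v²/(2a_F) = 127.690 / 12.600 = 10.134 m while braking, for a total of 21.470 + 10.134 = 31.604 m.
Since a_F ≤ a_L and the follower starts braking later, the follower is never slower than the leader, so the closest approach is when both have stopped.
Minimum gap = 31.604 − 9.529 = 22.075 m.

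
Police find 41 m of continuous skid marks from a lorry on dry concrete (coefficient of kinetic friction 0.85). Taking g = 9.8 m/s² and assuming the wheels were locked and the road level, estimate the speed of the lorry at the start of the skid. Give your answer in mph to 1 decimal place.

Deceleration a = μg = 0.85 × 9.8 = 8.330 m/s².
v = √(2a·d) = √(2 × 8.330 × 41) = √683.060 = 26.1354 m/s.
= 26.1354 ÷ 0.44704 = 58.463 mph.

Initial speed ≈ 58.5 mph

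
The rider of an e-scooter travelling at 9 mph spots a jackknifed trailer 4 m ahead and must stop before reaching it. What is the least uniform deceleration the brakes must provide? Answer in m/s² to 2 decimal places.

Required deceleration ≈ 2.02 m/s²

9 mph × 0.44704 = 4.0234 m/s.
v² = 2a·d ⇒ a = v²/(2d) = 4.0234² / (2 × 4.000) = 16.188 / 8.000 = 2.0235 m/s².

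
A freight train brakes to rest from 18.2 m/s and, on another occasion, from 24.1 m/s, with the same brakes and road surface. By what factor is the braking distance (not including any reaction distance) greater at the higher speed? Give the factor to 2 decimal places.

Factor ≈ 1.75

Braking distance d = v²/(2a), so with a fixed, d ∝ v².
Factor = (24.1/18.2)² = 1.3242² = 1.7535.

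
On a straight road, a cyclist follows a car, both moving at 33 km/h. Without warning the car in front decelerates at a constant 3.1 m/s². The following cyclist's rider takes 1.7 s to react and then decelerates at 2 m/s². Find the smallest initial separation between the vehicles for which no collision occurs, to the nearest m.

Minimum gap ≈ 23 m

33 km/h ÷ 3.6 = 9.1667 m/s.
Leader travels v²/(2a_L) = 84.028 / 6.200 = 13.553 m before stopping.
Follower covers v·t_r = 9.1667 × 1.7 = 15.583 m while reacting, then v²/(2a_F) = 84.028 / 4.000 = 21.007 m while braking, for a total of 15.583 + 21.007 = 36.590 m.
Since a_F ≤ a_L and the follower starts braking later, the follower is never slower than the leader, so the closest approach is when both have stopped.
Minimum gap = 36.590 − 13.553 = 23.037 m.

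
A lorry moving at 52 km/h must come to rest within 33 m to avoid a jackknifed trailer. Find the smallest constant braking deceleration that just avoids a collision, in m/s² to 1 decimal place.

52 km/h ÷ 3.6 = 14.4444 m/s.
v² = 2a·d ⇒ a = v²/(2d) = 14.4444² / (2 × 33.000) = 208.641 / 66.000 = 3.1612 m/s².

Required deceleration ≈ 3.2 m/s²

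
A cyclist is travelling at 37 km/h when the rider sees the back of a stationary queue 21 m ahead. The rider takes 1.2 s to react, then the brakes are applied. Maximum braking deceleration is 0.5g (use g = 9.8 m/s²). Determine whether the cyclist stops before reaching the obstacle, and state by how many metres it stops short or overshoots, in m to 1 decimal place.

37 km/h ÷ 3.6 = 10.2778 m/s.
a = 0.5 × 9.8 = 4.900 m/s².
Reaction distance = 10.2778 × 1.2 = 12.333 m.
Braking distance = v²/(2a) = 105.633 / 9.800 = 10.779 m.
Total stopping distance = 12.333 + 10.779 = 23.112 m, vs 21 m available — it cannot stop in time and overshoots by 23.112 − 21 = 2.112 m.

No — it overshoots by 2.1 m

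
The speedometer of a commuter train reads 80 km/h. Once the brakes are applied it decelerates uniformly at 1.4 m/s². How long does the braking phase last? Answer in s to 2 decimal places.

80 km/h ÷ 3.6 = 22.2222 m/s.
Braking time = v/a = 22.2222 / 1.400 = 15.873 s.

Braking time ≈ 15.87 s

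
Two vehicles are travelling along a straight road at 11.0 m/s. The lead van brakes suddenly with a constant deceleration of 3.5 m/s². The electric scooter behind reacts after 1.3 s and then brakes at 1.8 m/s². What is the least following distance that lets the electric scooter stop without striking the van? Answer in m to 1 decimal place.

Minimum gap ≈ 30.6 m

Leader travels v²/(2a_L) = 121.000 / 7.000 = 17.286 m before stopping.
Follower covers v·t_r = 11.0000 × 1.3 = 14.300 m while reacting, then v²/(2a_F) = 121.000 / 3.600 = 33.611 m while braking, for a total of 14.300 + 33.611 = 47.911 m.
Since a_F ≤ a_L and the follower starts braking later, the follower is never slower than the leader, so the closest approach is when both have stopped.
Minimum gap = 47.911 − 17.286 = 30.625 m.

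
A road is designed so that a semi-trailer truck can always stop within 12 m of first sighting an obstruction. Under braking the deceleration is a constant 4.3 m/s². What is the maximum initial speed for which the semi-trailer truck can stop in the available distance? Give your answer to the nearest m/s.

v²/(2a) = d ⇒ v = √(2 × 4.300 × 12) = √103.20 = 10.1587 m/s.

Maximum speed ≈ 10 m/s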